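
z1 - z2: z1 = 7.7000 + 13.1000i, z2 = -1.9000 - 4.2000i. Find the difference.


Real: 7.7 + 1.9 = 9.6
Imag: 13.1 + 4.2 = 17.3

9.6000 + 17.3000i


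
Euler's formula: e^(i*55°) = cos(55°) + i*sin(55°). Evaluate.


cos(55°) = 0.5736
sin(55°) = 0.8192

e^(i*55°) = 0.5736 + 0.8192i


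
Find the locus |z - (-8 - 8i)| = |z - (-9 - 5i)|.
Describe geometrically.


Equal distances means the locus is the perpendicular bisector of z1 and z2.
Midpoint = ((-8+(-9))/2, (-8+(-5))/2) = (-8.5000, -6.5000)

Perpendicular bisector through (-8.5000, -6.5000)


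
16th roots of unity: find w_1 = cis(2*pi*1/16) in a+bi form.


Angle = 360*1/16 = 22.5°
a = cos(22.5°) = 0.9239
b = sin(22.5°) = 0.3827

0.9239 + 0.3827i


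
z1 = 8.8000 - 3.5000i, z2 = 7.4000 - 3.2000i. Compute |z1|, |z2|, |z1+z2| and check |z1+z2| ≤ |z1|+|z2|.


|z1| = sqrt(8.8^2 + (-3.5)^2) = sqrt(89.69) = 9.4705
|z2| = sqrt(7.4^2 + (-3.2)^2) = sqrt(65) = 8.0623
z1+z2 = 16.2000 - 6.7000i
|z1+z2| = sqrt(307.33) = 17.5308
|z1|+|z2| = 9.4705 + 8.0623 = 17.5328

|z1+z2| = 17.5308 ≤ |z1|+|z2| = 17.5328 (verified)


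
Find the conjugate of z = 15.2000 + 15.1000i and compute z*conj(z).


z_bar = 15.2000 - 15.1000i
z*z_bar = 15.2^2 + 15.1^2 = 231.04 + 228.01 = 459.05

z_bar = 15.2000 - 15.1000i, z*z_bar = 459.05


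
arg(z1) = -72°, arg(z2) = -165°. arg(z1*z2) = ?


arg(z1*z2) = -72° - 165° = -237°
Normalized to (-180°, 180°]: 123°

123°


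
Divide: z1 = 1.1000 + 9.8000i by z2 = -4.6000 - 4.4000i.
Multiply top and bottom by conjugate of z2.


Conjugate of z2 = -4.6000 + 4.4000i
Numerator: (1.1000 + 9.8000i)(-4.6000 + 4.4000i) = -48.1800 - 40.2400i
Denominator: (-4.6)^2 + (-4.4)^2 = 40.52
Result = (-48.1800 - 40.2400i)/40.52

-1.1890 - 0.9931i


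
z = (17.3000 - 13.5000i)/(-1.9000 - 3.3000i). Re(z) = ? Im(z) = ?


Multiply by conjugate: (17.3000 - 13.5000i)(-1.9000 + 3.3000i) / ((-1.9)^2 + (-3.3)^2)
Numerator real = 17.3*(-1.9) - (13.5)*(-3.3) = 11.68
Numerator imag = -13.5*(-1.9) - 17.3*(-3.3) = 82.74
Denominator = 14.5
Re(z) = 11.68/14.5 = 0.8055
Im(z) = 82.74/14.5 = 5.7062

Re(z) = 0.8055, Im(z) = 5.7062


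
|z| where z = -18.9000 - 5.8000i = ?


|z| = sqrt((-18.9)^2 + (-5.8)^2) = sqrt(357.21 + 33.64) = sqrt(390.85) = 19.7699

|z| = 19.7699


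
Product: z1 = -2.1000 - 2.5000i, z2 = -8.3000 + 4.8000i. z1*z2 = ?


Real = -2.1*(-8.3) - (-2.5)*4.8 = 17.43 - (-12) = 29.43
Imag = -2.1*4.8 - (8.3)*(-2.5) = -10.08 + 20.75 = 10.67

29.4300 + 10.6700i


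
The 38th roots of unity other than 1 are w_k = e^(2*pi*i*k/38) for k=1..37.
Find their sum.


With w = e^(2*pi*i/38), all 38 of the 38th roots of unity w^0 = 1, w, ..., w^(37) sum to 0: 1 + w + ... + w^(37) = (1 - w^38)/(1 - w) = 0 since w^38 = 1, w ≠ 1.
Removing the root 1: w + w^2 + ... + w^(37) = 0 - 1 = -1

Sum = -1


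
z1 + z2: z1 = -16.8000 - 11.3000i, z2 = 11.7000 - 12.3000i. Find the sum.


Real: -16.8 + 11.7 = -5.1
Imag: -11.3 - 12.3 = -23.6

-5.1000 - 23.6000i


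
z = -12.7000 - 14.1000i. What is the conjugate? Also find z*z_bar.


z_bar = -12.7000 + 14.1000i
z*z_bar = (-12.7)^2 + (-14.1)^2 = 161.29 + 198.81 = 360.1

z_bar = -12.7000 + 14.1000i, z*z_bar = 360.1


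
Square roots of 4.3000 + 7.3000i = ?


|z| = sqrt(18.49+53.29) = 8.4723
sqrt((|z|+a)/2) = sqrt((8.4723+4.3)/2) = sqrt(6.3862) = 2.5271
sqrt((|z|-a)/2) = sqrt((8.4723-4.3)/2) = sqrt(2.0862) = 1.4444

±(2.5271 + 1.4444i) i.e. 2.5271 + 1.4444i and -2.5271 - 1.4444i


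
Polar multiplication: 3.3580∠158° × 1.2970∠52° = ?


r = 3.3580 * 1.2970 = 4.3553
theta = 158° + 52° = 210° = 210° (mod 360)

4.3553 cis(210°)


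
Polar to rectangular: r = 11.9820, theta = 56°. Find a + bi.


a = 11.9820*cos(56°) = 11.9820*0.55919 = 6.7002
b = 11.9820*sin(56°) = 11.9820*0.829038 = 9.9335

6.7002 + 9.9335i


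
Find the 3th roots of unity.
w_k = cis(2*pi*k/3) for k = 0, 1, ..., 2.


The 3th roots of unity are cis(360k/3°) for k=0..2
Angle step = 360/3 = 120°
Primitive root: cis(120°)
Primitive root = -0.5000 + 0.8660i

3 roots at angles: 0°, 120°, 240°


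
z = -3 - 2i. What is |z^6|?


|z| = sqrt(9+4) = sqrt(13) = 3.6056
|z^6| = |z|^6 = (sqrt(13))^6 = 13^3 = 2197

|z^6| = 2197


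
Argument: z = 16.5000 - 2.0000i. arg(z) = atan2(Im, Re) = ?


Re = 16.5, Im = -2
arg = atan2(-2, 16.5) = -6.9112 degrees

arg(z) = -6.9112 degrees


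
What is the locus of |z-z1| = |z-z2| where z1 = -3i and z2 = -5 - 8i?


Equal distances means the locus is the perpendicular bisector of z1 and z2.
Midpoint = ((0+(-5))/2, (-3+(-8))/2) = (-2.5000, -5.5000)

Perpendicular bisector through (-2.5000, -5.5000)


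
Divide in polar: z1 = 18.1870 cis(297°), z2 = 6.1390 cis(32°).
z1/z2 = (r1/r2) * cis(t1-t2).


r = 18.1870 / 6.1390 = 2.9625
theta = 297° - 32° = 265° = 265° (mod 360)

2.9625 cis(265°)


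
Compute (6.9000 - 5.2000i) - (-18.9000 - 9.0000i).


Real: 6.9 + 18.9 = 25.8
Imag: -5.2 + 9 = 3.8

25.8000 + 3.8000i


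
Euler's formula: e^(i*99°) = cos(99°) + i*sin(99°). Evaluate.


cos(99°) = -0.1564
sin(99°) = 0.9877

e^(i*99°) = -0.1564 + 0.9877i


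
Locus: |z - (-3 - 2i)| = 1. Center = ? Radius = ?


|z - z0| = r is a circle with center z0 and radius r.
Center = (-3, -2), radius = 1

Circle with center (-3, -2) and radius 1


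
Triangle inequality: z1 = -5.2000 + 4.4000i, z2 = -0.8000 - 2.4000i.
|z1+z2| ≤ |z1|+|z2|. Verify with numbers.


|z1| = sqrt((-5.2)^2 + 4.4^2) = sqrt(46.4) = 6.8118
|z2| = sqrt((-0.8)^2 + (-2.4)^2) = sqrt(6.4) = 2.5298
z1+z2 = -6.0000 + 2.0000i
|z1+z2| = sqrt(40) = 6.3246
|z1|+|z2| = 6.8118 + 2.5298 = 9.3416

|z1+z2| = 6.3246 ≤ |z1|+|z2| = 9.3416 (verified)


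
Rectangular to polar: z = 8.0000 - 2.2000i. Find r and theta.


r = sqrt(64+4.84) = sqrt(68.84) = 8.2970
theta = atan2(-2.2, 8) = -15.3763 degrees

r = 8.2970, theta = -15.3763 degrees


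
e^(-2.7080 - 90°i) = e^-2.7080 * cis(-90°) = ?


e^-2.7080 = 0.0667
cos(-90°) = 0
sin(-90°) = -1
Real = 0.0667*0 = 0
Imag = 0.0667*(-1) = -0.0667

0 - 0.0667i


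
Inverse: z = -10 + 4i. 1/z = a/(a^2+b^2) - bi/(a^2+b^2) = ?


|z|^2 = 100+16 = 116
1/z = (-10 - 4i)/116

1/z = -0.0862 - 0.0345i


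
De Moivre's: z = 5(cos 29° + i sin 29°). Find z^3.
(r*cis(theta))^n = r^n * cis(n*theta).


r^3 = 5^3 = 125
n*theta = 3*29° = 87° = 87° (mod 360)
a = 125*cos(87°) = 6.5420
b = 125*sin(87°) = 124.8287

125 cis(87°) = 6.5420 + 124.8287i


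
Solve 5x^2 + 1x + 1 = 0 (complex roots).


disc = 1^2 - 4*5*1 = 1 - 20 = -19
sqrt(|disc|) = sqrt(19) = 4.3589
Real part = -1/(2*5) = -0.1000
Imag part = 4.3589/(2*5) = 0.4359

-0.1000 ± 0.4359i


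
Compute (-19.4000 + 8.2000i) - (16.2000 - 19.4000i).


Real: -19.4 - 16.2 = -35.6
Imag: 8.2 + 19.4 = 27.6

-35.6000 + 27.6000i


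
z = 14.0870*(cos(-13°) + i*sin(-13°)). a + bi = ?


a = 14.0870*cos(-13°) = 14.0870*0.97437 = 13.7260
b = 14.0870*sin(-13°) = 14.0870*(-0.22495) = -3.1689

13.7260 - 3.1689i


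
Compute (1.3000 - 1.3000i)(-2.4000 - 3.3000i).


Real = 1.3*(-2.4) - (-1.3)*(-3.3) = -3.12 - 4.29 = -7.41
Imag = 1.3*(-3.3) - (2.4)*(-1.3) = -4.29 + 3.12 = -1.17

-7.4100 - 1.1700i


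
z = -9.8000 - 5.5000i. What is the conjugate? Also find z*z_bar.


z_bar = -9.8000 + 5.5000i
z*z_bar = (-9.8)^2 + (-5.5)^2 = 96.04 + 30.25 = 126.29

z_bar = -9.8000 + 5.5000i, z*z_bar = 126.29


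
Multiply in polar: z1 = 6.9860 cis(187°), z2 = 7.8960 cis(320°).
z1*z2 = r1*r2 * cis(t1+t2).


r = 6.9860 * 7.8960 = 55.1615
theta = 187° + 320° = 507° = 147° (mod 360)

55.1615 cis(147°)


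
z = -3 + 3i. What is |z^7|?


|z| = sqrt(9+9) = sqrt(18) = 4.2426
|z^7| = |z|^7 = (sqrt(18))^7 = 18^3 * sqrt(18) = 5832*sqrt(18)

|z^7| = 5832*sqrt(18) ≈ 24743.0805


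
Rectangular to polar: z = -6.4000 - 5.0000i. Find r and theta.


r = sqrt(40.96+25) = sqrt(65.96) = 8.1216
theta = atan2(-5, -6.4) = -142.0013 degrees

r = 8.1216, theta = -142.0013 degrees


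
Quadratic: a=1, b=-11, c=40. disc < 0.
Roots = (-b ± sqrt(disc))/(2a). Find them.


disc = (-11)^2 - 4*1*40 = 121 - 160 = -39
sqrt(|disc|) = sqrt(39) = 6.2450
Real part = 11/(2*1) = 5.5000
Imag part = 6.2450/(2*1) = 3.1225

5.5000 ± 3.1225i


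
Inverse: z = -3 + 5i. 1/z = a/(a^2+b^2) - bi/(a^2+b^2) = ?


|z|^2 = 9+25 = 34
1/z = (-3 - 5i)/34

1/z = -0.0882 - 0.1471i


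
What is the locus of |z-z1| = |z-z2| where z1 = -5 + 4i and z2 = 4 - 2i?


Equal distances means the locus is the perpendicular bisector of z1 and z2.
Midpoint = ((-5+4)/2, (4+(-2))/2) = (-0.5000, 1.0000)

Perpendicular bisector through (-0.5000, 1.0000)


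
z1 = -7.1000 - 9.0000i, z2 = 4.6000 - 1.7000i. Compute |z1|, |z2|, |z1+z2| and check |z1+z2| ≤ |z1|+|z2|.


|z1| = sqrt((-7.1)^2 + (-9)^2) = sqrt(131.41) = 11.4634
|z2| = sqrt(4.6^2 + (-1.7)^2) = sqrt(24.05) = 4.9041
z1+z2 = -2.5000 - 10.7000i
|z1+z2| = sqrt(120.74) = 10.9882
|z1|+|z2| = 11.4634 + 4.9041 = 16.3675

|z1+z2| = 10.9882 ≤ |z1|+|z2| = 16.3675 (verified)


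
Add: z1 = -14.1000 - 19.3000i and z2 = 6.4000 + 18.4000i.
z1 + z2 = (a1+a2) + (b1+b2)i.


Real: -14.1 + 6.4 = -7.7
Imag: -19.3 + 18.4 = -0.9

-7.7000 - 0.9000i


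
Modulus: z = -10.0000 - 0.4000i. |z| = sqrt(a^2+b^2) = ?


|z| = sqrt((-10)^2 + (-0.4)^2) = sqrt(100 + 0.16) = sqrt(100.16) = 10.0080

|z| = 10.0080


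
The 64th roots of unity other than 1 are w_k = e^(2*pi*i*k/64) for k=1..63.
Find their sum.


With w = e^(2*pi*i/64), all 64 of the 64th roots of unity w^0 = 1, w, ..., w^(63) sum to 0: 1 + w + ... + w^(63) = (1 - w^64)/(1 - w) = 0 since w^64 = 1, w ≠ 1.
Removing the root 1: w + w^2 + ... + w^(63) = 0 - 1 = -1

Sum = -1


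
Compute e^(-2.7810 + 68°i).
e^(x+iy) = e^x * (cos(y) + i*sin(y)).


e^-2.7810 = 0.0620
cos(68°) = 0.3746
sin(68°) = 0.9272
Real = 0.0620*0.3746 = 0.0232
Imag = 0.0620*0.9272 = 0.0575

0.0232 + 0.0575i


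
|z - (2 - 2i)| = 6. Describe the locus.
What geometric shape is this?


|z - z0| = r is a circle with center z0 and radius r.
Center = (2, -2), radius = 6

Circle with center (2, -2) and radius 6


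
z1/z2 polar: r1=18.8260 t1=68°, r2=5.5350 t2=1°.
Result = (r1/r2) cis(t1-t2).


r = 18.8260 / 5.5350 = 3.4013
theta = 68° - 1° = 67° = 67° (mod 360)

3.4013 cis(67°)


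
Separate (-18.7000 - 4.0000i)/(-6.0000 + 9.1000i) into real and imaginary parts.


Multiply by conjugate: (-18.7000 - 4.0000i)(-6.0000 - 9.1000i) / ((-6)^2 + 9.1^2)
Numerator real = -18.7*(-6) - (4)*9.1 = 75.8
Numerator imag = -4*(-6) - (-18.7)*9.1 = 194.17
Denominator = 118.81
Re(z) = 75.8/118.81 = 0.6380
Im(z) = 194.17/118.81 = 1.6343

Re(z) = 0.6380, Im(z) = 1.6343


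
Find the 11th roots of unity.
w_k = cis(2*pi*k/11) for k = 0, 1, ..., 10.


The 11th roots of unity are cis(360k/11°) for k=0..10
Angle step = 360/11 = 32.7273°
Primitive root: cis(32.7273°)
Primitive root = 0.8413 + 0.5406i

11 roots at angles: 0°, 32.7273°, 65.4545°, 98.1818°, 130.9091°, 163.6364°, 196.3636°, 229.0909°, 261.8182°, 294.5455°, 327.2727°


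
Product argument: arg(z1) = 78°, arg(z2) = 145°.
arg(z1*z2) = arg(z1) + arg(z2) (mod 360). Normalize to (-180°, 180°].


arg(z1*z2) = 78° + 145° = 223°
Normalized to (-180°, 180°]: -137°

-137°


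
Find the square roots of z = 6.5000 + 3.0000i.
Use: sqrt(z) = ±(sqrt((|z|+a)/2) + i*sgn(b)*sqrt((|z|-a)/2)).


|z| = sqrt(42.25+9) = 7.1589
sqrt((|z|+a)/2) = sqrt((7.1589+6.5)/2) = sqrt(6.8295) = 2.6133
sqrt((|z|-a)/2) = sqrt((7.1589-6.5)/2) = sqrt(0.3295) = 0.5740

±(2.6133 + 0.5740i) i.e. 2.6133 + 0.5740i and -2.6133 - 0.5740i


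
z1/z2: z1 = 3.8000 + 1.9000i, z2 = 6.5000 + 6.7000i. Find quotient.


Conjugate of z2 = 6.5000 - 6.7000i
Numerator: (3.8000 + 1.9000i)(6.5000 - 6.7000i) = 37.4300 - 13.1100i
Denominator: 6.5^2 + 6.7^2 = 87.14
Result = (37.4300 - 13.1100i)/87.14

0.4295 - 0.1504i


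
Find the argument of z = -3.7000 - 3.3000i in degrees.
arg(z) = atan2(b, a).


Re = -3.7, Im = -3.3
arg = atan2(-3.3, -3.7) = -138.2705 degrees

arg(z) = -138.2705 degrees


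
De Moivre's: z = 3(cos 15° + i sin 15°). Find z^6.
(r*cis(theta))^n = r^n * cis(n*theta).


r^6 = 3^6 = 729
n*theta = 6*15° = 90° = 90° (mod 360)
a = 729*cos(90°) = 0
b = 729*sin(90°) = 729.0000

729 cis(90°) = 0 + 729.0000i


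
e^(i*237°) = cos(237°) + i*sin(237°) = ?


cos(237°) = -0.5446
sin(237°) = -0.8387

e^(i*237°) = -0.5446 - 0.8387i


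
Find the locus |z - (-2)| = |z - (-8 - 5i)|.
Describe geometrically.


Equal distances means the locus is the perpendicular bisector of z1 and z2.
Midpoint = ((-2+(-8))/2, (0+(-5))/2) = (-5.0000, -2.5000)

Perpendicular bisector through (-5.0000, -2.5000)


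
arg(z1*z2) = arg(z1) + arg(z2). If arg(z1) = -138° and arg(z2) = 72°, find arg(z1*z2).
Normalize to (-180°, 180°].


arg(z1*z2) = -138° + 72° = -66°
Normalized to (-180°, 180°]: -66°

-66°


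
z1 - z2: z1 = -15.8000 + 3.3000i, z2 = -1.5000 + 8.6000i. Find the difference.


Real: -15.8 + 1.5 = -14.3
Imag: 3.3 - 8.6 = -5.3

-14.3000 - 5.3000i


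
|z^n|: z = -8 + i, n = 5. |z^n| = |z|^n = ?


|z| = sqrt(64+1) = sqrt(65) = 8.0623
|z^5| = |z|^5 = (sqrt(65))^5 = 65^2 * sqrt(65) = 4225*sqrt(65)

|z^5| = 4225*sqrt(65) ≈ 34063.0390


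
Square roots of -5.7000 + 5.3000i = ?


|z| = sqrt(32.49+28.09) = 7.7833
sqrt((|z|+a)/2) = sqrt((7.7833+(-5.7))/2) = sqrt(1.0417) = 1.0206
sqrt((|z|-a)/2) = sqrt((7.7833-(-5.7))/2) = sqrt(6.7417) = 2.5965

±(1.0206 + 2.5965i) i.e. 1.0206 + 2.5965i and -1.0206 - 2.5965i


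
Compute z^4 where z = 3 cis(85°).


r^4 = 3^4 = 81
n*theta = 4*85° = 340° = 340° (mod 360)
a = 81*cos(340°) = 76.1151
b = 81*sin(340°) = -27.7036

81 cis(340°) = 76.1151 - 27.7036i


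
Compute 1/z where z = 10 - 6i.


|z|^2 = 100+36 = 136
1/z = (10 + 6i)/136

1/z = 0.0735 + 0.0441i


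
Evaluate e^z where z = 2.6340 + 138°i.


e^2.6340 = 13.9294
cos(138°) = -0.74314
sin(138°) = 0.66913
Real = 13.9294*(-0.74314) = -10.3515
Imag = 13.9294*0.66913 = 9.3206

-10.3515 + 9.3206i


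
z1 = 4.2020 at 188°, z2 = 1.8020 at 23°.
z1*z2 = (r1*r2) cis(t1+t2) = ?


r = 4.2020 * 1.8020 = 7.5720
theta = 188° + 23° = 211° = 211° (mod 360)

7.5720 cis(211°)


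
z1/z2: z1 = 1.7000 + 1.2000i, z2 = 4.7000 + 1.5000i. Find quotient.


Conjugate of z2 = 4.7000 - 1.5000i
Numerator: (1.7000 + 1.2000i)(4.7000 - 1.5000i) = 9.7900 + 3.0900i
Denominator: 4.7^2 + 1.5^2 = 24.34
Result = (9.7900 + 3.0900i)/24.34

0.4022 + 0.1270i


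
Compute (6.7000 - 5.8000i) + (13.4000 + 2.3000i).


Real: 6.7 + 13.4 = 20.1
Imag: -5.8 + 2.3 = -3.5

20.1000 - 3.5000i


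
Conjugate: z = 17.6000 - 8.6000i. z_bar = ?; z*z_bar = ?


z_bar = 17.6000 + 8.6000i
z*z_bar = 17.6^2 + (-8.6)^2 = 309.76 + 73.96 = 383.72

z_bar = 17.6000 + 8.6000i, z*z_bar = 383.72


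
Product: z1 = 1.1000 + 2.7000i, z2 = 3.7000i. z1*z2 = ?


Real = 1.1*0 - 2.7*3.7 = 0 - 9.99 = -9.99
Imag = 1.1*3.7 + 0*2.7 = 4.07 + 0 = 4.07

-9.9900 + 4.0700i


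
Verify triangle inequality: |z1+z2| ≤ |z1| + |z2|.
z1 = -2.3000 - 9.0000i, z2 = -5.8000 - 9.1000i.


|z1| = sqrt((-2.3)^2 + (-9)^2) = sqrt(86.29) = 9.2892
|z2| = sqrt((-5.8)^2 + (-9.1)^2) = sqrt(116.45) = 10.7912
z1+z2 = -8.1000 - 18.1000i
|z1+z2| = sqrt(393.22) = 19.8298
|z1|+|z2| = 9.2892 + 10.7912 = 20.0804

|z1+z2| = 19.8298 ≤ |z1|+|z2| = 20.0804 (verified)


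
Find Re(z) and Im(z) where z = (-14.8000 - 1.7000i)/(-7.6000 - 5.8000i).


Multiply by conjugate: (-14.8000 - 1.7000i)(-7.6000 + 5.8000i) / ((-7.6)^2 + (-5.8)^2)
Numerator real = -14.8*(-7.6) - (1.7)*(-5.8) = 122.34
Numerator imag = -1.7*(-7.6) - (-14.8)*(-5.8) = -72.92
Denominator = 91.4
Re(z) = 122.34/91.4 = 1.3385
Im(z) = -72.92/91.4 = -0.7978

Re(z) = 1.3385, Im(z) = -0.7978


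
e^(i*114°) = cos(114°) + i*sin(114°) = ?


cos(114°) = -0.4067
sin(114°) = 0.9135

e^(i*114°) = -0.4067 + 0.9135i


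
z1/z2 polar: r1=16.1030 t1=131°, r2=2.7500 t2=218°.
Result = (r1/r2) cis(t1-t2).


r = 16.1030 / 2.7500 = 5.8556
theta = 131° - 218° = -87° = 273° (mod 360)

5.8556 cis(273°)


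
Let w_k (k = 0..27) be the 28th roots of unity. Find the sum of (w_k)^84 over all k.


The roots are w_k = w^k with w = e^(2*pi*i/28), and (w^k)^84 = (w^84)^k.
So S = 1 + u + u^2 + ... + u^(27) with u = w^84.
84 = 3*28 + 0, so 84 is a multiple of 28 and u = (w^28)^3 = 1.
Every one of the 28 terms equals 1: S = 28

S = 28


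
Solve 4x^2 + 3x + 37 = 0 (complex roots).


disc = 3^2 - 4*4*37 = 9 - 592 = -583
sqrt(|disc|) = sqrt(583) = 24.1454
Real part = -3/(2*4) = -0.3750
Imag part = 24.1454/(2*4) = 3.0182

-0.3750 ± 3.0182i


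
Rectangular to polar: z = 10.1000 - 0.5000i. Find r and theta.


r = sqrt(102.01+0.25) = sqrt(102.26) = 10.1124
theta = atan2(-0.5, 10.1) = -2.8341 degrees

r = 10.1124, theta = -2.8341 degrees


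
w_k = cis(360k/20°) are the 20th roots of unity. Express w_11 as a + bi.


Angle = 360*11/20 = 198°
a = cos(198°) = -0.9511
b = sin(198°) = -0.3090

-0.9511 - 0.3090i


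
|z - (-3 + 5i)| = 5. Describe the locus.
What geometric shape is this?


|z - z0| = r is a circle with center z0 and radius r.
Center = (-3, 5), radius = 5

Circle with center (-3, 5) and radius 5


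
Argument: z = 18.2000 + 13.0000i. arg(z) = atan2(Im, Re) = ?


Re = 18.2, Im = 13
arg = atan2(13, 18.2) = 35.5377 degrees

arg(z) = 35.5377 degrees


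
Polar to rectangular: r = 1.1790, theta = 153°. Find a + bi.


a = 1.1790*cos(153°) = 1.1790*(-0.891) = -1.0505
b = 1.1790*sin(153°) = 1.1790*0.454 = 0.5353

-1.0505 + 0.5353i


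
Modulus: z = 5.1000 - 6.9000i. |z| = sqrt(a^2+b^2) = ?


|z| = sqrt(5.1^2 + (-6.9)^2) = sqrt(26.01 + 47.61) = sqrt(73.62) = 8.5802

|z| = 8.5802


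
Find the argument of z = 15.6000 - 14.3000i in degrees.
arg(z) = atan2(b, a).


Re = 15.6, Im = -14.3
arg = atan2(-14.3, 15.6) = -42.5104 degrees

arg(z) = -42.5104 degrees


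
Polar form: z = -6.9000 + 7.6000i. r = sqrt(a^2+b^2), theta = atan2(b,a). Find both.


r = sqrt(47.61+57.76) = sqrt(105.37) = 10.2650
theta = atan2(7.6, -6.9) = 132.2361 degrees

r = 10.2650, theta = 132.2361 degrees


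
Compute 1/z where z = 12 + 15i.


|z|^2 = 144+225 = 369
1/z = (12 - 15i)/369

1/z = 0.0325 - 0.0407i


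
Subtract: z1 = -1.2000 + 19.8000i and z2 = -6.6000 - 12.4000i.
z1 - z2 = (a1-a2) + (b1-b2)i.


Real: -1.2 + 6.6 = 5.4
Imag: 19.8 + 12.4 = 32.2

5.4000 + 32.2000i


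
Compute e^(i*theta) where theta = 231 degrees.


cos(231°) = -0.6293
sin(231°) = -0.7771

e^(i*231°) = -0.6293 - 0.7771i


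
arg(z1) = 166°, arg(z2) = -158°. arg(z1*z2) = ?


arg(z1*z2) = 166° - 158° = 8°
Normalized to (-180°, 180°]: 8°

8°


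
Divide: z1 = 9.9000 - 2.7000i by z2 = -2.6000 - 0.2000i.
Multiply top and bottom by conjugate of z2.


Conjugate of z2 = -2.6000 + 0.2000i
Numerator: (9.9000 - 2.7000i)(-2.6000 + 0.2000i) = -25.2000 + 9.0000i
Denominator: (-2.6)^2 + (-0.2)^2 = 6.8
Result = (-25.2000 + 9.0000i)/6.8

-3.7059 + 1.3235i


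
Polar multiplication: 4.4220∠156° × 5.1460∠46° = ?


r = 4.4220 * 5.1460 = 22.7556
theta = 156° + 46° = 202° = 202° (mod 360)

22.7556 cis(202°)


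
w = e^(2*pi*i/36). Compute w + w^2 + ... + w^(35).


With w = e^(2*pi*i/36), all 36 of the 36th roots of unity w^0 = 1, w, ..., w^(35) sum to 0: 1 + w + ... + w^(35) = (1 - w^36)/(1 - w) = 0 since w^36 = 1, w ≠ 1.
Removing the root 1: w + w^2 + ... + w^(35) = 0 - 1 = -1

Sum = -1


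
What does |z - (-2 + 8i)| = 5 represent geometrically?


|z - z0| = r is a circle with center z0 and radius r.
Center = (-2, 8), radius = 5

Circle with center (-2, 8) and radius 5


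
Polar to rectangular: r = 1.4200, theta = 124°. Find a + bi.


a = 1.4200*cos(124°) = 1.4200*(-0.5592) = -0.7941
b = 1.4200*sin(124°) = 1.4200*0.829 = 1.1772

-0.7941 + 1.1772i


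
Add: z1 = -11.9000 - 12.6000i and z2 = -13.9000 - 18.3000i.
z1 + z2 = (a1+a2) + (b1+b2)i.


Real: -11.9 - 13.9 = -25.8
Imag: -12.6 - 18.3 = -30.9

-25.8000 - 30.9000i


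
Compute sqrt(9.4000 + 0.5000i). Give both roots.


|z| = sqrt(88.36+0.25) = 9.4133
sqrt((|z|+a)/2) = sqrt((9.4133+9.4)/2) = sqrt(9.4066) = 3.0670
sqrt((|z|-a)/2) = sqrt((9.4133-9.4)/2) = sqrt(0.0066) = 0.0815

±(3.0670 + 0.0815i) i.e. 3.0670 + 0.0815i and -3.0670 - 0.0815i


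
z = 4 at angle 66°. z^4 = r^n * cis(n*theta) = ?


r^4 = 4^4 = 256
n*theta = 4*66° = 264° = 264° (mod 360)
a = 256*cos(264°) = -26.7593
b = 256*sin(264°) = -254.5976

256 cis(264°) = -26.7593 - 254.5976i


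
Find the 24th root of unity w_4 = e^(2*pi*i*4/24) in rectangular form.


Angle = 360*4/24 = 60°
a = cos(60°) = 0.5000
b = sin(60°) = 0.8660

0.5000 + 0.8660i


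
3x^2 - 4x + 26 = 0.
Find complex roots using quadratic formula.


disc = (-4)^2 - 4*3*26 = 16 - 312 = -296
sqrt(|disc|) = sqrt(296) = 17.2047
Real part = 4/(2*3) = 0.6667
Imag part = 17.2047/(2*3) = 2.8674

0.6667 ± 2.8674i


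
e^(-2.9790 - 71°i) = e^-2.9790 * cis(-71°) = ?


e^-2.9790 = 0.05084
cos(-71°) = 0.3256
sin(-71°) = -0.9455
Real = 0.05084*0.3256 = 0.0166
Imag = 0.05084*(-0.9455) = -0.0481

0.0166 - 0.0481i


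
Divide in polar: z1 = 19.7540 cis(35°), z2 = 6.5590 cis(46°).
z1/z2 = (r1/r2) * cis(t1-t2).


r = 19.7540 / 6.5590 = 3.0117
theta = 35° - 46° = -11° = 349° (mod 360)

3.0117 cis(349°)


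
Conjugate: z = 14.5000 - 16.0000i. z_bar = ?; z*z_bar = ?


z_bar = 14.5000 + 16.0000i
z*z_bar = 14.5^2 + (-16)^2 = 210.25 + 256 = 466.25

z_bar = 14.5000 + 16.0000i, z*z_bar = 466.25


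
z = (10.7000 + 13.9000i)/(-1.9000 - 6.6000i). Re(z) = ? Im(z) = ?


Multiply by conjugate: (10.7000 + 13.9000i)(-1.9000 + 6.6000i) / ((-1.9)^2 + (-6.6)^2)
Numerator real = 10.7*(-1.9) + 13.9*(-6.6) = -112.07
Numerator imag = 13.9*(-1.9) - 10.7*(-6.6) = 44.21
Denominator = 47.17
Re(z) = -112.07/47.17 = -2.3759
Im(z) = 44.21/47.17 = 0.9372

Re(z) = -2.3759, Im(z) = 0.9372


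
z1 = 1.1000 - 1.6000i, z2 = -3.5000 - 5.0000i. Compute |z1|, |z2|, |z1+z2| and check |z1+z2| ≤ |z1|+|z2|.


|z1| = sqrt(1.1^2 + (-1.6)^2) = sqrt(3.77) = 1.9416
|z2| = sqrt((-3.5)^2 + (-5)^2) = sqrt(37.25) = 6.1033
z1+z2 = -2.4000 - 6.6000i
|z1+z2| = sqrt(49.32) = 7.0228
|z1|+|z2| = 1.9416 + 6.1033 = 8.0449

|z1+z2| = 7.0228 ≤ |z1|+|z2| = 8.0449 (verified)


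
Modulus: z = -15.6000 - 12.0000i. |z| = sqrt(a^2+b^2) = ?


|z| = sqrt((-15.6)^2 + (-12)^2) = sqrt(243.36 + 144) = sqrt(387.36) = 19.6815

|z| = 19.6815


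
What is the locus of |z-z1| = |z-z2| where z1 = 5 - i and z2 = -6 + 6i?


Equal distances means the locus is the perpendicular bisector of z1 and z2.
Midpoint = ((5+(-6))/2, (-1+6)/2) = (-0.5000, 2.5000)

Perpendicular bisector through (-0.5000, 2.5000)


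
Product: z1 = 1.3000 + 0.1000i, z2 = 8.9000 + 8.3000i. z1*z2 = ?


Real = 1.3*8.9 - 0.1*8.3 = 11.57 - 0.83 = 10.74
Imag = 1.3*8.3 + 8.9*0.1 = 10.79 + 0.89 = 11.68

10.7400 + 11.6800i


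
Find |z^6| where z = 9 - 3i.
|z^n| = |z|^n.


|z| = sqrt(81+9) = sqrt(90) = 9.4868
|z^6| = |z|^6 = (sqrt(90))^6 = 90^3 = 729000

|z^6| = 729000


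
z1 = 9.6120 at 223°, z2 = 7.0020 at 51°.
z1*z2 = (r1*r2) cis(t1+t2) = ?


r = 9.6120 * 7.0020 = 67.3032
theta = 223° + 51° = 274° = 274° (mod 360)

67.3032 cis(274°)


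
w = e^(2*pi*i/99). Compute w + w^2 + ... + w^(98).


With w = e^(2*pi*i/99), all 99 of the 99th roots of unity w^0 = 1, w, ..., w^(98) sum to 0: 1 + w + ... + w^(98) = (1 - w^99)/(1 - w) = 0 since w^99 = 1, w ≠ 1.
Removing the root 1: w + w^2 + ... + w^(98) = 0 - 1 = -1

Sum = -1


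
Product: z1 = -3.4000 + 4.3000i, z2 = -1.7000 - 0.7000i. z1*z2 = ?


Real = -3.4*(-1.7) - 4.3*(-0.7) = 5.78 - (-3.01) = 8.79
Imag = -3.4*(-0.7) - (1.7)*4.3 = 2.38 - (7.31) = -4.93

8.7900 - 4.9300i


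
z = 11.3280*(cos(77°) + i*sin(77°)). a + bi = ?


a = 11.3280*cos(77°) = 11.3280*0.22495 = 2.5482
b = 11.3280*sin(77°) = 11.3280*0.97437 = 11.0377

2.5482 + 11.0377i


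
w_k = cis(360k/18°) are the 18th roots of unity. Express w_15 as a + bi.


Angle = 360*15/18 = 300°
a = cos(300°) = 0.5000
b = sin(300°) = -0.8660

0.5000 - 0.8660i


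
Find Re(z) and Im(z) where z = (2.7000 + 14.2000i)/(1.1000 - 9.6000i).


Multiply by conjugate: (2.7000 + 14.2000i)(1.1000 + 9.6000i) / (1.1^2 + (-9.6)^2)
Numerator real = 2.7*1.1 + 14.2*(-9.6) = -133.35
Numerator imag = 14.2*1.1 - 2.7*(-9.6) = 41.54
Denominator = 93.37
Re(z) = -133.35/93.37 = -1.4282
Im(z) = 41.54/93.37 = 0.4449

Re(z) = -1.4282, Im(z) = 0.4449


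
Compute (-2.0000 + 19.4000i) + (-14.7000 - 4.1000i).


Real: -2 - 14.7 = -16.7
Imag: 19.4 - 4.1 = 15.3

-16.7000 + 15.3000i


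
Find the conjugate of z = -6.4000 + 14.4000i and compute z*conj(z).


z_bar = -6.4000 - 14.4000i
z*z_bar = (-6.4)^2 + 14.4^2 = 40.96 + 207.36 = 248.32

z_bar = -6.4000 - 14.4000i, z*z_bar = 248.32


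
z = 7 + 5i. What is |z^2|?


|z| = sqrt(49+25) = sqrt(74) = 8.6023
|z^2| = |z|^2 = (sqrt(74))^2 = 74

|z^2| = 74


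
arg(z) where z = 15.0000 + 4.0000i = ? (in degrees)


Re = 15, Im = 4
arg = atan2(4, 15) = 14.9314 degrees

arg(z) = 14.9314 degrees


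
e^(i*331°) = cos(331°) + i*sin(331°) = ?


cos(331°) = 0.8746
sin(331°) = -0.4848

e^(i*331°) = 0.8746 - 0.4848i


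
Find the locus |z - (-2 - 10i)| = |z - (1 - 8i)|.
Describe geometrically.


Equal distances means the locus is the perpendicular bisector of z1 and z2.
Midpoint = ((-2+1)/2, (-10+(-8))/2) = (-0.5000, -9.0000)

Perpendicular bisector through (-0.5000, -9.0000)


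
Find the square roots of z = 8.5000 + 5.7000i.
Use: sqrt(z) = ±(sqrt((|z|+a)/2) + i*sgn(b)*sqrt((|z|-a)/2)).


|z| = sqrt(72.25+32.49) = 10.2343
sqrt((|z|+a)/2) = sqrt((10.2343+8.5)/2) = sqrt(9.3671) = 3.0606
sqrt((|z|-a)/2) = sqrt((10.2343-8.5)/2) = sqrt(0.8671) = 0.9312

±(3.0606 + 0.9312i) i.e. 3.0606 + 0.9312i and -3.0606 - 0.9312i


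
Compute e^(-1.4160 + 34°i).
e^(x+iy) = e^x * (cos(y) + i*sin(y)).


e^-1.4160 = 0.2427
cos(34°) = 0.829
sin(34°) = 0.5592
Real = 0.2427*0.829 = 0.2012
Imag = 0.2427*0.5592 = 0.1357

0.2012 + 0.1357i


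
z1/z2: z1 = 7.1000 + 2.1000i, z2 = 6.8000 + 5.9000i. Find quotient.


Conjugate of z2 = 6.8000 - 5.9000i
Numerator: (7.1000 + 2.1000i)(6.8000 - 5.9000i) = 60.6700 - 27.6100i
Denominator: 6.8^2 + 5.9^2 = 81.05
Result = (60.6700 - 27.6100i)/81.05

0.7486 - 0.3407i


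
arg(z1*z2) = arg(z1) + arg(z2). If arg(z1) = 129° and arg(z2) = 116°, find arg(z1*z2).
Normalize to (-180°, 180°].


arg(z1*z2) = 129° + 116° = 245°
Normalized to (-180°, 180°]: -115°

-115°


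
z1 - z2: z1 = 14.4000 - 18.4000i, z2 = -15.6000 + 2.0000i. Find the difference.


Real: 14.4 + 15.6 = 30
Imag: -18.4 - 2 = -20.4

30.0000 - 20.4000i


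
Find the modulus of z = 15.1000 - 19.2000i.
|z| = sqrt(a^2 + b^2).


|z| = sqrt(15.1^2 + (-19.2)^2) = sqrt(228.01 + 368.64) = sqrt(596.65) = 24.4264

|z| = 24.4264


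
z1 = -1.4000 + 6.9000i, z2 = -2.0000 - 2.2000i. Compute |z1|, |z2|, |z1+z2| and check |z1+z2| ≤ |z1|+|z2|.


|z1| = sqrt((-1.4)^2 + 6.9^2) = sqrt(49.57) = 7.0406
|z2| = sqrt((-2)^2 + (-2.2)^2) = sqrt(8.84) = 2.9732
z1+z2 = -3.4000 + 4.7000i
|z1+z2| = sqrt(33.65) = 5.8009
|z1|+|z2| = 7.0406 + 2.9732 = 10.0138

|z1+z2| = 5.8009 ≤ |z1|+|z2| = 10.0138 (verified)


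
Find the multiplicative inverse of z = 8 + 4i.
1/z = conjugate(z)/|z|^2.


|z|^2 = 64+16 = 80
1/z = (8 - 4i)/80

1/z = 0.1000 - 0.0500i


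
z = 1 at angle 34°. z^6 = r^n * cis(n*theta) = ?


r^6 = 1^6 = 1
n*theta = 6*34° = 204° = 204° (mod 360)
a = 1*cos(204°) = -0.9135
b = 1*sin(204°) = -0.4067

1 cis(204°) = -0.9135 - 0.4067i


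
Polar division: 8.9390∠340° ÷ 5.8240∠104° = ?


r = 8.9390 / 5.8240 = 1.5349
theta = 340° - 104° = 236° = 236° (mod 360)

1.5349 cis(236°)


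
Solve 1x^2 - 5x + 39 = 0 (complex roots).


disc = (-5)^2 - 4*1*39 = 25 - 156 = -131
sqrt(|disc|) = sqrt(131) = 11.4455
Real part = 5/(2*1) = 2.5000
Imag part = 11.4455/(2*1) = 5.7228

2.5000 ± 5.7228i


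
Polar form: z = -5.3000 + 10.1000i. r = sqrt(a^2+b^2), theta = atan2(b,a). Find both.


r = sqrt(28.09+102.01) = sqrt(130.1) = 11.4061
theta = atan2(10.1, -5.3) = 117.6884 degrees

r = 11.4061, theta = 117.6884 degrees


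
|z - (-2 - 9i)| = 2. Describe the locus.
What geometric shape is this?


|z - z0| = r is a circle with center z0 and radius r.
Center = (-2, -9), radius = 2

Circle with center (-2, -9) and radius 2


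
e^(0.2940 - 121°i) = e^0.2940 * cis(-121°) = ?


e^0.2940 = 1.3418
cos(-121°) = -0.51504
sin(-121°) = -0.857167
Real = 1.3418*(-0.51504) = -0.6911
Imag = 1.3418*(-0.857167) = -1.1501

-0.6911 - 1.1501i


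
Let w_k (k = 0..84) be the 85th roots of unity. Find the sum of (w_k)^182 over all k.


The roots are w_k = w^k with w = e^(2*pi*i/85), and (w^k)^182 = (w^182)^k.
So S = 1 + u + u^2 + ... + u^(84) with u = w^182.
182 = 2*85 + 12, so 182 is not a multiple of 85: u = (w^85)^2 * w^12 = w^12 ≠ 1 (w is a primitive 85th root), while u^85 = (w^85)^182 = 1.
Geometric series: S = (1 - u^85)/(1 - u) = (1 - 1)/(1 - u) = 0

S = 0


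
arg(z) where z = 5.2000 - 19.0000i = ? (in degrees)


Re = 5.2, Im = -19
arg = atan2(-19, 5.2) = -74.6939 degrees

arg(z) = -74.6939 degrees


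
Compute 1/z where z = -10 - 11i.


|z|^2 = 100+121 = 221
1/z = (-10 + 11i)/221

1/z = -0.0452 + 0.0498i


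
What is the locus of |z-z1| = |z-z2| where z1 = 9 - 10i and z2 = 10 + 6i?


Equal distances means the locus is the perpendicular bisector of z1 and z2.
Midpoint = ((9+10)/2, (-10+6)/2) = (9.5000, -2.0000)

Perpendicular bisector through (9.5000, -2.0000)


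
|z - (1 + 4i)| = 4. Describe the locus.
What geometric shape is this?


|z - z0| = r is a circle with center z0 and radius r.
Center = (1, 4), radius = 4

Circle with center (1, 4) and radius 4


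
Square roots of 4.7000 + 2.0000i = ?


|z| = sqrt(22.09+4) = 5.1078
sqrt((|z|+a)/2) = sqrt((5.1078+4.7)/2) = sqrt(4.9039) = 2.2145
sqrt((|z|-a)/2) = sqrt((5.1078-4.7)/2) = sqrt(0.2039) = 0.4516

±(2.2145 + 0.4516i) i.e. 2.2145 + 0.4516i and -2.2145 - 0.4516i


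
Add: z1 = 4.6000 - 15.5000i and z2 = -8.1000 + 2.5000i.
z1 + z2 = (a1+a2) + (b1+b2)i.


Real: 4.6 - 8.1 = -3.5
Imag: -15.5 + 2.5 = -13

-3.5000 - 13.0000i


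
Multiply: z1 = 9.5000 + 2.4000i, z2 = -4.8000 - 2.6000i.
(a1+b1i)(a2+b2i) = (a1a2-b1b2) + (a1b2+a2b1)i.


Real = 9.5*(-4.8) - 2.4*(-2.6) = -45.6 - (-6.24) = -39.36
Imag = 9.5*(-2.6) - (4.8)*2.4 = -24.7 - (11.52) = -36.22

-39.3600 - 36.2200i


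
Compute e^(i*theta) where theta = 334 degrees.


cos(334°) = 0.8988
sin(334°) = -0.4384

e^(i*334°) = 0.8988 - 0.4384i


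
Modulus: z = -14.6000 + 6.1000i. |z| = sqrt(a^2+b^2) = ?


|z| = sqrt((-14.6)^2 + 6.1^2) = sqrt(213.16 + 37.21) = sqrt(250.37) = 15.8231

|z| = 15.8231


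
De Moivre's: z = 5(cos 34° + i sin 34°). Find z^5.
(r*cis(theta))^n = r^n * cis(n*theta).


r^5 = 5^5 = 3125
n*theta = 5*34° = 170° = 170° (mod 360)
a = 3125*cos(170°) = -3077.5242
b = 3125*sin(170°) = 542.6506

3125 cis(170°) = -3077.5242 + 542.6506i


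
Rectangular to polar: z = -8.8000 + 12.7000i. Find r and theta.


r = sqrt(77.44+161.29) = sqrt(238.73) = 15.4509
theta = atan2(12.7, -8.8) = 124.7186 degrees

r = 15.4509, theta = 124.7186 degrees


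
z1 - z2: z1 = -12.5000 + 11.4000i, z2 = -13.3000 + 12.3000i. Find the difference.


Real: -12.5 + 13.3 = 0.8
Imag: 11.4 - 12.3 = -0.9

0.8000 - 0.9000i


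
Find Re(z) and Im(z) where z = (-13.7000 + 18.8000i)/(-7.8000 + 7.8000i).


Multiply by conjugate: (-13.7000 + 18.8000i)(-7.8000 - 7.8000i) / ((-7.8)^2 + 7.8^2)
Numerator real = -13.7*(-7.8) + 18.8*7.8 = 253.5
Numerator imag = 18.8*(-7.8) - (-13.7)*7.8 = -39.78
Denominator = 121.68
Re(z) = 253.5/121.68 = 2.0833
Im(z) = -39.78/121.68 = -0.3269

Re(z) = 2.0833, Im(z) = -0.3269


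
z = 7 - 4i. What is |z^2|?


|z| = sqrt(49+16) = sqrt(65) = 8.0623
|z^2| = |z|^2 = (sqrt(65))^2 = 65

|z^2| = 65


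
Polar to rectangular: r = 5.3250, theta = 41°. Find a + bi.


a = 5.3250*cos(41°) = 5.3250*0.7547 = 4.0188
b = 5.3250*sin(41°) = 5.3250*0.65606 = 3.4935

4.0188 + 3.4935i


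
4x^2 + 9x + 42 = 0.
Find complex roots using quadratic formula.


disc = 9^2 - 4*4*42 = 81 - 672 = -591
sqrt(|disc|) = sqrt(591) = 24.3105
Real part = -9/(2*4) = -1.1250
Imag part = 24.3105/(2*4) = 3.0388

-1.1250 ± 3.0388i


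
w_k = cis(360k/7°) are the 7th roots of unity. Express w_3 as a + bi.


Angle = 360*3/7 = 154.2857°
a = cos(154.2857°) = -0.9010
b = sin(154.2857°) = 0.4339

-0.9010 + 0.4339i


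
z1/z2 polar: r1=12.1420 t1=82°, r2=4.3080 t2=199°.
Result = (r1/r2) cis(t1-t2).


r = 12.1420 / 4.3080 = 2.8185
theta = 82° - 199° = -117° = 243° (mod 360)

2.8185 cis(243°)


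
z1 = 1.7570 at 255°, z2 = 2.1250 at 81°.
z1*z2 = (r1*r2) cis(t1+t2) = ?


r = 1.7570 * 2.1250 = 3.7336
theta = 255° + 81° = 336° = 336° (mod 360)

3.7336 cis(336°)


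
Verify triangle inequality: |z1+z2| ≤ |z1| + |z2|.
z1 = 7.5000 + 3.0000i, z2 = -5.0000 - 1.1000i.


|z1| = sqrt(7.5^2 + 3^2) = sqrt(65.25) = 8.0777
|z2| = sqrt((-5)^2 + (-1.1)^2) = sqrt(26.21) = 5.1196
z1+z2 = 2.5000 + 1.9000i
|z1+z2| = sqrt(9.86) = 3.1401
|z1|+|z2| = 8.0777 + 5.1196 = 13.1973

|z1+z2| = 3.1401 ≤ |z1|+|z2| = 13.1973 (verified)


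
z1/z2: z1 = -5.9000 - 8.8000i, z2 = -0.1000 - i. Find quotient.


Conjugate of z2 = -0.1000 + i
Numerator: (-5.9000 - 8.8000i)(-0.1000 + i) = 9.3900 - 5.0200i
Denominator: (-0.1)^2 + (-1)^2 = 1.01
Result = (9.3900 - 5.0200i)/1.01

9.2970 - 4.9703i


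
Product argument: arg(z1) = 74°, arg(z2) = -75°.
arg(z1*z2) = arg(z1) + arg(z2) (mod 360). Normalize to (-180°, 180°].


arg(z1*z2) = 74° - 75° = -1°
Normalized to (-180°, 180°]: -1°

-1°


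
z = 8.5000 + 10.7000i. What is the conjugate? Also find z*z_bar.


z_bar = 8.5000 - 10.7000i
z*z_bar = 8.5^2 + 10.7^2 = 72.25 + 114.49 = 186.74

z_bar = 8.5000 - 10.7000i, z*z_bar = 186.74


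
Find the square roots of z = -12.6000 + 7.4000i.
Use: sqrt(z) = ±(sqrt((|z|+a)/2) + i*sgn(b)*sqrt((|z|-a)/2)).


|z| = sqrt(158.76+54.76) = 14.6123
sqrt((|z|+a)/2) = sqrt((14.6123+(-12.6))/2) = sqrt(1.0062) = 1.0031
sqrt((|z|-a)/2) = sqrt((14.6123-(-12.6))/2) = sqrt(13.6062) = 3.6887

±(1.0031 + 3.6887i) i.e. 1.0031 + 3.6887i and -1.0031 - 3.6887i


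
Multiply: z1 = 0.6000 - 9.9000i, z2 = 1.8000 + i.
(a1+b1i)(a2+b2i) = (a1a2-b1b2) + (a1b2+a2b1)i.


Real = 0.6*1.8 - (-9.9)*1 = 1.08 - (-9.9) = 10.98
Imag = 0.6*1 + 1.8*(-9.9) = 0.6 - (17.82) = -17.22

10.9800 - 17.2200i


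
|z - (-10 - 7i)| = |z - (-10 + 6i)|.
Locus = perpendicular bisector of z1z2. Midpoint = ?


Equal distances means the locus is the perpendicular bisector of z1 and z2.
Midpoint = ((-10+(-10))/2, (-7+6)/2) = (-10.0000, -0.5000)

Perpendicular bisector through (-10.0000, -0.5000)


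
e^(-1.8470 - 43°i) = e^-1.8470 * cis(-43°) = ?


e^-1.8470 = 0.1577
cos(-43°) = 0.7314
sin(-43°) = -0.682
Real = 0.1577*0.7314 = 0.1153
Imag = 0.1577*(-0.682) = -0.1076

0.1153 - 0.1076i


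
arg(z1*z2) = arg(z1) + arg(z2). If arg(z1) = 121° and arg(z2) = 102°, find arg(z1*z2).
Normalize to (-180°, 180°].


arg(z1*z2) = 121° + 102° = 223°
Normalized to (-180°, 180°]: -137°

-137°


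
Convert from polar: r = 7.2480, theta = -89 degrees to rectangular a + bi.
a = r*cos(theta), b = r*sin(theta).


a = 7.2480*cos(-89°) = 7.2480*0.01745 = 0.1265
b = 7.2480*sin(-89°) = 7.2480*(-0.99985) = -7.2469

0.1265 - 7.2469i


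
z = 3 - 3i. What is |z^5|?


|z| = sqrt(9+9) = sqrt(18) = 4.2426
|z^5| = |z|^5 = (sqrt(18))^5 = 18^2 * sqrt(18) = 324*sqrt(18)

|z^5| = 324*sqrt(18) ≈ 1374.6156


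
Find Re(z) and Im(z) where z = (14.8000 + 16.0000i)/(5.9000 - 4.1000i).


Multiply by conjugate: (14.8000 + 16.0000i)(5.9000 + 4.1000i) / (5.9^2 + (-4.1)^2)
Numerator real = 14.8*5.9 + 16*(-4.1) = 21.72
Numerator imag = 16*5.9 - 14.8*(-4.1) = 155.08
Denominator = 51.62
Re(z) = 21.72/51.62 = 0.4208
Im(z) = 155.08/51.62 = 3.0043

Re(z) = 0.4208, Im(z) = 3.0043


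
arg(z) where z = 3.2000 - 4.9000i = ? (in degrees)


Re = 3.2, Im = -4.9
arg = atan2(-4.9, 3.2) = -56.8530 degrees

arg(z) = -56.8530 degrees


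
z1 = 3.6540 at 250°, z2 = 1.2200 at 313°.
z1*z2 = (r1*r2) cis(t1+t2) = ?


r = 3.6540 * 1.2200 = 4.4579
theta = 250° + 313° = 563° = 203° (mod 360)

4.4579 cis(203°)


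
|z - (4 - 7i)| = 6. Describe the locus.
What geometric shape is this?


|z - z0| = r is a circle with center z0 and radius r.
Center = (4, -7), radius = 6

Circle with center (4, -7) and radius 6


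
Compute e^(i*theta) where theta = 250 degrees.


cos(250°) = -0.3420
sin(250°) = -0.9397

e^(i*250°) = -0.3420 - 0.9397i


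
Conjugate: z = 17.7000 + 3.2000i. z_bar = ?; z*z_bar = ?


z_bar = 17.7000 - 3.2000i
z*z_bar = 17.7^2 + 3.2^2 = 313.29 + 10.24 = 323.53

z_bar = 17.7000 - 3.2000i, z*z_bar = 323.53


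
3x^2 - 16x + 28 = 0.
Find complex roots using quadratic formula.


disc = (-16)^2 - 4*3*28 = 256 - 336 = -80
sqrt(|disc|) = sqrt(80) = 8.9443
Real part = 16/(2*3) = 2.6667
Imag part = 8.9443/(2*3) = 1.4907

2.6667 ± 1.4907i


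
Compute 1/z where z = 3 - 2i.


|z|^2 = 9+4 = 13
1/z = (3 + 2i)/13

1/z = 0.2308 + 0.1538i


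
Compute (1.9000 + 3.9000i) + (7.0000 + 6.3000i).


Real: 1.9 + 7 = 8.9
Imag: 3.9 + 6.3 = 10.2

8.9000 + 10.2000i


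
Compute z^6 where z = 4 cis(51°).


r^6 = 4^6 = 4096
n*theta = 6*51° = 306° = 306° (mod 360)
a = 4096*cos(306°) = 2407.5684
b = 4096*sin(306°) = -3313.7336

4096 cis(306°) = 2407.5684 - 3313.7336i


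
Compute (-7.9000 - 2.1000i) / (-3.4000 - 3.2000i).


Conjugate of z2 = -3.4000 + 3.2000i
Numerator: (-7.9000 - 2.1000i)(-3.4000 + 3.2000i) = 33.5800 - 18.1400i
Denominator: (-3.4)^2 + (-3.2)^2 = 21.8
Result = (33.5800 - 18.1400i)/21.8

1.5404 - 0.8321i


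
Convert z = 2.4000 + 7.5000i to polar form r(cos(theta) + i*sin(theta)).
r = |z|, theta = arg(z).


r = sqrt(5.76+56.25) = sqrt(62.01) = 7.8746
theta = atan2(7.5, 2.4) = 72.2553 degrees

r = 7.8746, theta = 72.2553 degrees


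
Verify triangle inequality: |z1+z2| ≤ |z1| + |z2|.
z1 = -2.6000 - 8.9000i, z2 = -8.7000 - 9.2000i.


|z1| = sqrt((-2.6)^2 + (-8.9)^2) = sqrt(85.97) = 9.2720
|z2| = sqrt((-8.7)^2 + (-9.2)^2) = sqrt(160.33) = 12.6621
z1+z2 = -11.3000 - 18.1000i
|z1+z2| = sqrt(455.3) = 21.3378
|z1|+|z2| = 9.2720 + 12.6621 = 21.9341

|z1+z2| = 21.3378 ≤ |z1|+|z2| = 21.9341 (verified)


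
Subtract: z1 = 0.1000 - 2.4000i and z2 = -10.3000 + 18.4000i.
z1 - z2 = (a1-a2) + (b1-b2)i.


Real: 0.1 + 10.3 = 10.4
Imag: -2.4 - 18.4 = -20.8

10.4000 - 20.8000i


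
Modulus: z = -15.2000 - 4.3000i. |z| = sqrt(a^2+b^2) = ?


|z| = sqrt((-15.2)^2 + (-4.3)^2) = sqrt(231.04 + 18.49) = sqrt(249.53) = 15.7965

|z| = 15.7965


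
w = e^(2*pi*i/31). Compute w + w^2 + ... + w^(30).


With w = e^(2*pi*i/31), all 31 of the 31th roots of unity w^0 = 1, w, ..., w^(30) sum to 0: 1 + w + ... + w^(30) = (1 - w^31)/(1 - w) = 0 since w^31 = 1, w ≠ 1.
Removing the root 1: w + w^2 + ... + w^(30) = 0 - 1 = -1

Sum = -1


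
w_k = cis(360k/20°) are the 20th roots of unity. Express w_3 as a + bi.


Angle = 360*3/20 = 54°
a = cos(54°) = 0.5878
b = sin(54°) = 0.8090

0.5878 + 0.8090i


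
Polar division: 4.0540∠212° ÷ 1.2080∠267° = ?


r = 4.0540 / 1.2080 = 3.3560
theta = 212° - 267° = -55° = 305° (mod 360)

3.3560 cis(305°)


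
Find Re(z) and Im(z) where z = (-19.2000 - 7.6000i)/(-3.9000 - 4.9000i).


Multiply by conjugate: (-19.2000 - 7.6000i)(-3.9000 + 4.9000i) / ((-3.9)^2 + (-4.9)^2)
Numerator real = -19.2*(-3.9) - (7.6)*(-4.9) = 112.12
Numerator imag = -7.6*(-3.9) - (-19.2)*(-4.9) = -64.44
Denominator = 39.22
Re(z) = 112.12/39.22 = 2.8587
Im(z) = -64.44/39.22 = -1.6430

Re(z) = 2.8587, Im(z) = -1.6430
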